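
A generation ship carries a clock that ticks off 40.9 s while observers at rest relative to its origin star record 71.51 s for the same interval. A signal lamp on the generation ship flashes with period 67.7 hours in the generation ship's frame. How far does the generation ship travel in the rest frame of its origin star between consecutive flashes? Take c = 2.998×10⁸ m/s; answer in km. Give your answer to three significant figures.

1.05×10^11 km

From Δt = γΔτ: γ = 71.51/40.9 = 1.74841.
β = √(1 − 1/γ²) = 0.82029. Lab-frame period = γτ = 1.74841×67.7 hours = 118.37 hours. Distance = βc × γτ = 0.82029 × 2.998×10⁸ m/s × 426132 s = 1.0480×10^14 m = 1.05×10^11 km.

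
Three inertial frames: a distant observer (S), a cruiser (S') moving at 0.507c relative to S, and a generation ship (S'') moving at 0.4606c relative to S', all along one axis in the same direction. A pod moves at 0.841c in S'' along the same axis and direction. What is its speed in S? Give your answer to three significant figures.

Apply u = (u'+v)/(1+u'v) twice. Pod in the cruiser frame: (0.841+0.4606)/(1+0.841·0.4606) = 1.3016/1.3873646 = 0.93818c.
That velocity, transformed to the rest frame of a distant observer: (0.93818+0.507)/(1+0.93818·0.507) = 1.44518/1.47565726 = 0.97935c.

0.979c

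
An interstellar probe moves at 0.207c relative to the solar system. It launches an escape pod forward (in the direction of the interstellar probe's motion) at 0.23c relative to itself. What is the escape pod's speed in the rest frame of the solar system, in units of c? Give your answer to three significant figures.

Relativistic velocity addition: u = (u' + v)/(1 + u'v/c²), with u' = 0.23c and v = 0.207c.
Numerator: 0.23 + 0.207 = 0.437. Denominator: 1 + (0.23)(0.207) = 1.04761.
u = 0.437/1.04761 = 0.41714, so the speed is 0.417c.

0.417c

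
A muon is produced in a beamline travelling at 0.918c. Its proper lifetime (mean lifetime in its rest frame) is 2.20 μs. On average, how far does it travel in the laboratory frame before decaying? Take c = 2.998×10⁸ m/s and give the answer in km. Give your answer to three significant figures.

1.53 km

Lorentz factor: γ = (1 − 0.842724)^(−1/2) = 2.5216.
Lab-frame lifetime: Δt = γτ = 2.5216 × 2.20 μs = 5.5475 μs.
Distance: d = vΔt = 0.918 × 2.998×10⁸ m/s × 5.5475×10^-6 s = 1530 m = 1.53 km.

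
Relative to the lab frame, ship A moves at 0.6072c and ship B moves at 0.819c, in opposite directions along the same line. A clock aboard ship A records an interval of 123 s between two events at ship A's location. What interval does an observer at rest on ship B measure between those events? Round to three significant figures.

Transform ship A's velocity into ship B's frame: (0.6072 + 0.819)/(1 + 0.6072·0.819) = 1.4262/1.4972968, so the relative speed is 0.95252c.
At |u| = 0.95252c, γ = (1 − 0.907294)^(−1/2) = 3.2843.
Ship A's interval is proper; time dilation gives Δt_B = γΔτ = 3.2843 × 123 s = 404 s.

404 s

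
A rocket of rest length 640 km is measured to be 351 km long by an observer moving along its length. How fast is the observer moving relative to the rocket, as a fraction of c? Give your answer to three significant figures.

0.836c

Length contraction gives γ = L₀/L = 640/351 = 1.8234.
β = √(1 − 1/γ²) = √0.699229 = 0.836.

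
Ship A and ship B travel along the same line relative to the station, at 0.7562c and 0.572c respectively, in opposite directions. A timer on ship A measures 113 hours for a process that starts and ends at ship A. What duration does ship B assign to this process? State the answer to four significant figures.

301.6 hours

The velocity of ship A relative to ship B is (0.7562 + 0.572)c / (1 + 0.7562×0.572) = 0.92716c; relative speed 0.92716c.
At |u| = 0.92716c, γ = (1 − 0.859626)^(−1/2) = 2.669.
The clock on ship A records proper time, so ship B measures Δt = γΔτ = 2.669 × 113 = 301.6 hours.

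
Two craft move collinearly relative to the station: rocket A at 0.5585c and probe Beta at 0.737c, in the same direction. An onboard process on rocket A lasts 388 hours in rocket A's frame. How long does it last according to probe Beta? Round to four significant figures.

407.2 hours

Speed of rocket A in probe Beta's frame: u = (v_A − v_B)/(1 − v_A v_B/c²) = (0.5585 − 0.737)/(1 − 0.5585×0.737) = −0.1785/0.5883855 = −0.30337; |u| = 0.30337c.
γ for this relative speed: γ = 1/√(1 − 0.0920334) = 1.0495.
The clock on rocket A records proper time, so probe Beta measures Δt = γΔτ = 1.0495 × 388 = 407.2 hours.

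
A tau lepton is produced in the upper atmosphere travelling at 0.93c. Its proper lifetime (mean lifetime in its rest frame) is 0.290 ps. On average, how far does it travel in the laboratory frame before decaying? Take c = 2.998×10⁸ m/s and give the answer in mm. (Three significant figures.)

γ = 1/√(1 − β²) = 1/√(1 − 0.8649) = 1/√0.1351 = 1/0.36756 = 2.7206.
Lab-frame lifetime: Δt = γτ = 2.7206 × 0.290 ps = 0.78897 ps.
Distance: d = vΔt = 0.93 × 2.998×10⁸ m/s × 7.8897×10^-13 s = 2.20×10^-4 m = 0.220 mm.

0.220 mm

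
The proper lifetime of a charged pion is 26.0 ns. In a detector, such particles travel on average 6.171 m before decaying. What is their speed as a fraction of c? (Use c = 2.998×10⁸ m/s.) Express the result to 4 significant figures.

0.6207c

d = βγcτ ⇒ βγ = d/(cτ) = 6.171 m / (7.7948 m) = 0.79168.
β = (βγ)/√(1+(βγ)²) = 0.79168/√1.626757 = 0.6207.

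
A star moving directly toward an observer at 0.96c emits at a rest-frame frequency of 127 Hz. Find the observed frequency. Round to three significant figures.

889 Hz

Relativistic Doppler (source moving toward): f_obs = f_src · √((1+β)/(1−β)).
With β = 0.96: factor = √(1.96/0.04) = 7.
f_obs = 127 × 7 = 889 Hz.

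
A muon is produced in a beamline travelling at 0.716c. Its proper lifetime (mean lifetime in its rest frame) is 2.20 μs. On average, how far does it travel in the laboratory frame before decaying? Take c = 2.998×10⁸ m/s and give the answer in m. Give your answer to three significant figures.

With β = 0.716, γ = 1/√(1 − 0.716²) = 1/√0.487344 = 1.4325.
Lab-frame lifetime: Δt = γτ = 1.4325 × 2.20 μs = 3.1515 μs.
Distance: d = vΔt = 0.716 × 2.998×10⁸ m/s × 3.1515×10^-6 s = 676 m.

676 m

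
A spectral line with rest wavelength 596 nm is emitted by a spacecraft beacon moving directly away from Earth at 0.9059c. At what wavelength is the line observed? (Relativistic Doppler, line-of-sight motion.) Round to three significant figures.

2680 nm

Relativistic Doppler for wavelength: λ_obs = λ_src · √((1+β)/(1−β)).
With β = 0.9059: factor = √(1.9059/0.0941) = 4.5004.
λ_obs = 596 × 4.5004 = 2680 nm.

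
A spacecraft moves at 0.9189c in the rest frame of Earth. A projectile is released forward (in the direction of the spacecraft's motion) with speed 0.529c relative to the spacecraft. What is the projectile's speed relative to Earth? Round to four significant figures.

In units of c, u = (u' + v)/(1 + u'v) with u' = 0.529 and v = 0.9189.
Numerator: 0.529 + 0.9189 = 1.4479. Denominator: 1 + (0.529)(0.9189) = 1.4860981.
u = 1.4479/1.4860981 = 0.9743, so the speed is 0.9743c.

0.9743c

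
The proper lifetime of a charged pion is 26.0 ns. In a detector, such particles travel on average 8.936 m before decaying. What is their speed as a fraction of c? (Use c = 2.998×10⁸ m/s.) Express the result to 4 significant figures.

0.7536c

Lab distance = (lab lifetime)·v = γτ·βc, so βγ = d/(cτ) = 8.936/(2.998×10⁸ × 2.600×10^-8) = 1.1464.
With βγ = 1.1464: γ² = 1 + (βγ)² = 2.31423, and β = (βγ)/γ = 1.1464/1.52126 = 0.7536.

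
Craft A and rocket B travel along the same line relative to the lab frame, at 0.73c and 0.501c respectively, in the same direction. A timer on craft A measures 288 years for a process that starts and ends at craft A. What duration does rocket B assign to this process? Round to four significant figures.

Speed of craft A in rocket B's frame: u = (v_A − v_B)/(1 − v_A v_B/c²) = (0.73 − 0.501)/(1 − 0.73×0.501) = 0.229/0.63427 = 0.36104; |u| = 0.36104c.
γ for this relative speed: γ = 1/√(1 − 0.13035) = 1.0723.
The clock on craft A records proper time, so rocket B measures Δt = γΔτ = 1.0723 × 288 = 308.8 years.

308.8 years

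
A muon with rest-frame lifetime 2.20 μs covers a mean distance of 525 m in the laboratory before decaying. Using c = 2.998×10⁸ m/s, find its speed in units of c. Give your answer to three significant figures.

Let x = d/(cτ) = 525.0 m / (2.998×10⁸ m/s × 2.200×10^-6 s) = 0.79599. Since d = βγcτ, x = βγ = β/√(1−β²).
Solving: β² = x²/(1+x²) = 0.6336/1.6336 = 0.387855, so β = 0.623.

0.623c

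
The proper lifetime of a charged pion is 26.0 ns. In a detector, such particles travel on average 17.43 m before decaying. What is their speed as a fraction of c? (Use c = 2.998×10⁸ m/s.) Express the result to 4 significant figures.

Let x = d/(cτ) = 17.43 m / (2.998×10⁸ m/s × 2.600×10^-8 s) = 2.2361. Since d = βγcτ, x = βγ = β/√(1−β²).
Solving: β² = x²/(1+x²) = 5.00014/6.00014 = 0.833337, so β = 0.9129.

0.9129c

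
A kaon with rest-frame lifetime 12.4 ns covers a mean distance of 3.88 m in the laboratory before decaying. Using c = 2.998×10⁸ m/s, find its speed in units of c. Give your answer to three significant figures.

d = βγcτ ⇒ βγ = d/(cτ) = 3.880 m / (3.71752 m) = 1.0437.
β = (βγ)/√(1+(βγ)²) = 1.0437/√2.08931 = 0.722.

0.722c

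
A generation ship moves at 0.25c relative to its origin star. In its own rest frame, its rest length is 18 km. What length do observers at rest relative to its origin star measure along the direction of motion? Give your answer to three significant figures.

17.4 km

γ = 1/√(1 − β²) = 1/√(1 − 0.0625) = 1/√0.9375 = 1/0.968246 = 1.0328.
Length contraction: L = L₀/γ = 18/1.0328 = 17.4 km.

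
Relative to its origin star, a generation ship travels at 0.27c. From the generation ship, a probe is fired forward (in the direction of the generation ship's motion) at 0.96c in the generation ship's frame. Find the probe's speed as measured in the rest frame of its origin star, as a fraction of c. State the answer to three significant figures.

0.977c

Relativistic velocity addition: u = (u' + v)/(1 + u'v/c²), with u' = 0.96c and v = 0.27c.
Numerator: 0.96 + 0.27 = 1.23. Denominator: 1 + (0.96)(0.27) = 1.2592.
u = 1.23/1.2592 = 0.97681, so the speed is 0.977c.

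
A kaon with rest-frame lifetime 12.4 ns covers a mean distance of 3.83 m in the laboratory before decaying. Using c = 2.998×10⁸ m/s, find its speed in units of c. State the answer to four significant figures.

Let x = d/(cτ) = 3.830 m / (2.998×10⁸ m/s × 1.240×10^-8 s) = 1.0303. Since d = βγcτ, x = βγ = β/√(1−β²).
Solving: β² = x²/(1+x²) = 1.06152/2.06152 = 0.514921, so β = 0.7176.

0.7176c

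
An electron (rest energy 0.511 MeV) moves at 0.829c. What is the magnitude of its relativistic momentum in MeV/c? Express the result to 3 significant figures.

With β = 0.829, γ = 1/√(1 − 0.829²) = 1/√0.312759 = 1.7881.
Momentum: p = γβ·mc = 1.7881 × 0.829 × 0.511 MeV/c = 0.757 MeV/c.

0.757 MeV/c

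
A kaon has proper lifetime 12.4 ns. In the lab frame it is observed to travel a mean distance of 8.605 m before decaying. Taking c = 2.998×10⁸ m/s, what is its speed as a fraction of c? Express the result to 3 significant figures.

Lab distance = (lab lifetime)·v = γτ·βc, so βγ = d/(cτ) = 8.605/(2.998×10⁸ × 1.240×10^-8) = 2.3147.
With βγ = 2.3147: γ² = 1 + (βγ)² = 6.35784, and β = (βγ)/γ = 2.3147/2.52148 = 0.918.

0.918c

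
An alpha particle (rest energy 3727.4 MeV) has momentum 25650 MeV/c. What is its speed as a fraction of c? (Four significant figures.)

0.9896c

pc/(mc²) = 25650/3727.4 = 6.8815 = βγ = β/√(1−β²).
So β² = x²/(1 + x²) with x = 6.8815: x² = 47.355, β² = 47.355/48.355 = 0.97932, β = 0.9896.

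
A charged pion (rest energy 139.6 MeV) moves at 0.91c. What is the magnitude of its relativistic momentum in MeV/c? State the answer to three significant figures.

306 MeV/c

Lorentz factor: γ = (1 − 0.8281)^(−1/2) = 2.4119.
Momentum: p = γβ·mc = 2.4119 × 0.91 × 139.6 MeV/c = 306 MeV/c.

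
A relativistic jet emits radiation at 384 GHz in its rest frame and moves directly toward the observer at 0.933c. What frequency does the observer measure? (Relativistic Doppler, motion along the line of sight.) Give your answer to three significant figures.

2060 GHz

Relativistic Doppler (source moving toward): f_obs = f_src · √((1+β)/(1−β)).
With β = 0.933: factor = √(1.933/0.067) = 5.3713.
f_obs = 384 × 5.3713 = 2060 GHz.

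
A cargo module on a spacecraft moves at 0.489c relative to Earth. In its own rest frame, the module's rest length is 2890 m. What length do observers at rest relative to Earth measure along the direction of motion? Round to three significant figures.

2520 m

γ = 1/√(1 − β²) = 1/√(1 − 0.239121) = 1/√0.760879 = 1/0.872284 = 1.1464.
Length contraction: L = L₀/γ = 2890/1.1464 = 2520 m.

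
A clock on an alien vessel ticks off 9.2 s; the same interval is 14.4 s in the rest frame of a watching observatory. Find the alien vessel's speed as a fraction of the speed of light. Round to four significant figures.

γ = Δt/Δτ = 14.4/9.2 = 1.5652.
β = √(1 − 1/γ²) = √(1 − 0.408188) = √0.591812 = 0.7693.

0.7693c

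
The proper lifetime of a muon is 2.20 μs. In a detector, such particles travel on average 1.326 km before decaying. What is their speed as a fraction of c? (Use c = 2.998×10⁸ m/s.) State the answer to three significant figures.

d = βγcτ ⇒ βγ = d/(cτ) = 1326 m / (659.56 m) = 2.0104.
β = (βγ)/√(1+(βγ)²) = 2.0104/√5.04171 = 0.895.

0.895c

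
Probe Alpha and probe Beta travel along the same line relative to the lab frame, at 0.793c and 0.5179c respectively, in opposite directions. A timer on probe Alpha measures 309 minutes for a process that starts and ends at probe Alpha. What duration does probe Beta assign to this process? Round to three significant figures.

Transform probe Alpha's velocity into probe Beta's frame: (0.793 + 0.5179)/(1 + 0.793·0.5179) = 1.3109/1.4106947, so the relative speed is 0.92926c.
γ for this relative speed: γ = 1/√(1 − 0.863524) = 2.7069.
The clock on probe Alpha records proper time, so probe Beta measures Δt = γΔτ = 2.7069 × 309 = 836 minutes.

836 minutes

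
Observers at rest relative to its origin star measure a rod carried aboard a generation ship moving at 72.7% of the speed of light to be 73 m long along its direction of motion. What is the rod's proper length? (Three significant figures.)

106 m

Lorentz factor: γ = (1 − 0.528529)^(−1/2) = 1.4564.
Proper length: L₀ = γ·L = 1.4564 × 73 = 106 m.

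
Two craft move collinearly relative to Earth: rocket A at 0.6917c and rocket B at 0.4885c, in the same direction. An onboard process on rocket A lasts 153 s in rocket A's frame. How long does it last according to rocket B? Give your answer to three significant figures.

161 s

Transform rocket A's velocity into rocket B's frame: (0.6917 − 0.4885)/(1 − 0.6917·0.4885) = 0.2032/0.66210455, so the relative speed is 0.3069c.
γ for this relative speed: γ = 1/√(1 − 0.0941876) = 1.0507.
Rocket A's interval is proper; time dilation gives Δt_B = γΔτ = 1.0507 × 153 s = 161 s.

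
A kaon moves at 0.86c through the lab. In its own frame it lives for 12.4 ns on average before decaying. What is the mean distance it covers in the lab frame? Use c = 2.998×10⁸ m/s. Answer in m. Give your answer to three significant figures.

6.27 m

β² = 0.7396, so γ = 1/√0.2604 = 1.9597.
Lab-frame lifetime: Δt = γτ = 1.9597 × 12.4 ns = 24.3 ns.
Distance: d = vΔt = 0.86 × 2.998×10⁸ m/s × 2.4300×10^-8 s = 6.27 m.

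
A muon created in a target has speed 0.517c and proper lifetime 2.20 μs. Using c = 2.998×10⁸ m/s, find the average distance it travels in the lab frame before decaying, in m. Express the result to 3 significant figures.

398 m

Lorentz factor: γ = (1 − 0.267289)^(−1/2) = 1.1682.
Lab-frame lifetime: Δt = γτ = 1.1682 × 2.20 μs = 2.57 μs.
Distance: d = vΔt = 0.517 × 2.998×10⁸ m/s × 2.5700×10^-6 s = 398 m.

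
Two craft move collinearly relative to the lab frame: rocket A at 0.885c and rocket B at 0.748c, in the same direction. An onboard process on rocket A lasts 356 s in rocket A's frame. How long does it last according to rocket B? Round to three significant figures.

Speed of rocket A in rocket B's frame: u = (v_A − v_B)/(1 − v_A v_B/c²) = (0.885 − 0.748)/(1 − 0.885×0.748) = 0.137/0.33802 = 0.4053; |u| = 0.4053c.
γ for this relative speed: γ = 1/√(1 − 0.164268) = 1.0939.
Rocket A's interval is proper; time dilation gives Δt_B = γΔτ = 1.0939 × 356 s = 389 s.

389 s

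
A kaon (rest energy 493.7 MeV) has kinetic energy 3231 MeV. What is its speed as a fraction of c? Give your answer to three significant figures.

0.991c

K = (γ−1)mc², so γ = 1 + 3231/493.7 = 7.5445.
Then v/c = √(1 − γ⁻²) = √(1 − 0.0175687) = √0.9824313 = 0.991.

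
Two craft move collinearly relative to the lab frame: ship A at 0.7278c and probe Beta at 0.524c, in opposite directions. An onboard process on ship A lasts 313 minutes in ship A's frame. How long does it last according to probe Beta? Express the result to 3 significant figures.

740 minutes

Transform ship A's velocity into probe Beta's frame: (0.7278 + 0.524)/(1 + 0.7278·0.524) = 1.2518/1.3813672, so the relative speed is 0.9062c.
γ for this relative speed: γ = 1/√(1 − 0.821198) = 2.3649.
Ship A's interval is proper; time dilation gives Δt_B = γΔτ = 2.3649 × 313 minutes = 740 minutes.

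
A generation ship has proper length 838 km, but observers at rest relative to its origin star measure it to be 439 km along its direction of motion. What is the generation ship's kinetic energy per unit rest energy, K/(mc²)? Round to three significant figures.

Length contraction gives γ = L₀/L = 838/439 = 1.90888.
Since K = (γ−1)mc², K/(mc²) = 1.90888 − 1 = 0.909.

0.909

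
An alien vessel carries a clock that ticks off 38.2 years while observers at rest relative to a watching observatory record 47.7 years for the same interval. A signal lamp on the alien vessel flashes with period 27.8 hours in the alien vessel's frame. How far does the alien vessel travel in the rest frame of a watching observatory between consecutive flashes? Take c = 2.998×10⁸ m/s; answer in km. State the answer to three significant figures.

2.24×10^10 km

The time-dilation ratio gives γ = 47.7/38.2 = 1.24869.
β = √(1 − 1/γ²) = 0.59888. Lab-frame period = γτ = 1.24869×27.8 hours = 34.714 hours. Distance = βc × γτ = 0.59888 × 2.998×10⁸ m/s × 124970.4 s = 2.2438×10^13 m = 2.24×10^10 km.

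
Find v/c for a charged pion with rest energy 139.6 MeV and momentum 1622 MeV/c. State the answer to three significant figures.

0.996

βγ = pc/(mc²) = 1622/139.6 = 11.619.
Since γ² = 1 + (βγ)² = 136.001, γ = √136.001 = 11.6619, and β = (βγ)/γ = 11.619/11.6619 = 0.996.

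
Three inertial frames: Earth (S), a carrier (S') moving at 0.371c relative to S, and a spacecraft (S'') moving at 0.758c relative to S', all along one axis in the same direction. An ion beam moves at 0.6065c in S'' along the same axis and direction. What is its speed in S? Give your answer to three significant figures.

0.970c

First combine the ion beam and spacecraft (S''→S'): u₁ = (0.6065 + 0.758)/(1 + 0.6065×0.758) = 1.3645/1.459727 = 0.93476.
Then combine with the carrier (S'→S): u = (0.93476 + 0.371)/(1 + 0.93476×0.371) = 1.30576/1.34679596 = 0.96953.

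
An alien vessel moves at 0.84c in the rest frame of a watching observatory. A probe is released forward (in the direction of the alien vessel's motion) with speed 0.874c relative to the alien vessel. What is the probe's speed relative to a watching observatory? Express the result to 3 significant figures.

0.988c

In units of c, u = (u' + v)/(1 + u'v) with u' = 0.874 and v = 0.84.
Numerator: 0.874 + 0.84 = 1.714. Denominator: 1 + (0.874)(0.84) = 1.73416.
u = 1.714/1.73416 = 0.98837, so the speed is 0.988c.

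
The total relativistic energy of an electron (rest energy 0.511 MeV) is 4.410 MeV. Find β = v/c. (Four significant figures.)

γ = E/(mc²) = 4.410/0.511 = 8.6301.
β = √(1 − 1/γ²) = √(1 − 0.0134267) = √0.9865733 = 0.9933.

0.9933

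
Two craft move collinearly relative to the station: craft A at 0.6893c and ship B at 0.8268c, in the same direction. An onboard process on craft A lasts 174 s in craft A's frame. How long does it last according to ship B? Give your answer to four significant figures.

Speed of craft A in ship B's frame: u = (v_A − v_B)/(1 − v_A v_B/c²) = (0.6893 − 0.8268)/(1 − 0.6893×0.8268) = −0.1375/0.43008676 = −0.3197; |u| = 0.3197c.
At |u| = 0.3197c, γ = (1 − 0.102208)^(−1/2) = 1.0554.
The clock on craft A records proper time, so ship B measures Δt = γΔτ = 1.0554 × 174 = 183.6 s.

183.6 s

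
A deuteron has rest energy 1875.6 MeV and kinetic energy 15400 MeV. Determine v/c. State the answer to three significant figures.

γ = 1 + K/(mc²) = 1 + 15400/1875.6 = 9.2107.
β = √(1 − 1/γ²) = √(1 − 0.0117873) = √0.9882127 = 0.994.

0.994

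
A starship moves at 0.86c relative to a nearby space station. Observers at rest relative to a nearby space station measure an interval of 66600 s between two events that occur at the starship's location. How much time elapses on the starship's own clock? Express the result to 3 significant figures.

With β = 0.86, γ = 1/√(1 − 0.86²) = 1/√0.2604 = 1.9597.
The moving clock records proper time: Δτ = Δt/γ = 66600/1.9597 = 34000 s.

34000 s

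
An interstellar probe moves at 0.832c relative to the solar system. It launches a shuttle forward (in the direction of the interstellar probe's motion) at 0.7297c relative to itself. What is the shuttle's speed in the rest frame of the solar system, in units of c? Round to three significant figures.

Relativistic velocity addition: u = (u' + v)/(1 + u'v/c²), with u' = 0.7297c and v = 0.832c.
Numerator: 0.7297 + 0.832 = 1.5617. Denominator: 1 + (0.7297)(0.832) = 1.6071104.
u = 1.5617/1.6071104 = 0.97174, so the speed is 0.972c.

0.972c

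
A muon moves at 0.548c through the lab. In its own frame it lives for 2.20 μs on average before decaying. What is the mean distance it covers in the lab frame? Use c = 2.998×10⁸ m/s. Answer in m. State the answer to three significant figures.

432 m

β² = 0.300304, so γ = 1/√0.699696 = 1.1955.
Lab-frame lifetime: Δt = γτ = 1.1955 × 2.20 μs = 2.6301 μs.
Distance: d = vΔt = 0.548 × 2.998×10⁸ m/s × 2.6301×10^-6 s = 432 m.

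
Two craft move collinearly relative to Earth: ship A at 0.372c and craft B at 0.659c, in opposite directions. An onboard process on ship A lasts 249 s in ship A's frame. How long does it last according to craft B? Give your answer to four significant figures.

444.1 s

Speed of ship A in craft B's frame: u = (v_A + v_B)/(1 + v_A v_B/c²) = (0.372 + 0.659)/(1 + 0.372×0.659) = 1.031/1.245148 = 0.82801; |u| = 0.82801c.
At |u| = 0.82801c, γ = (1 − 0.685601)^(−1/2) = 1.7834.
The clock on ship A records proper time, so craft B measures Δt = γΔτ = 1.7834 × 249 = 444.1 s.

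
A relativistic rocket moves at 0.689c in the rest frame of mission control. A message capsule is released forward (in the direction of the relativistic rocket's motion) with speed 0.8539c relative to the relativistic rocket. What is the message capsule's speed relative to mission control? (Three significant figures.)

0.971c

In units of c, u = (u' + v)/(1 + u'v) with u' = 0.8539 and v = 0.689.
Numerator: 0.8539 + 0.689 = 1.5429. Denominator: 1 + (0.8539)(0.689) = 1.5883371.
u = 1.5429/1.5883371 = 0.97139, so the speed is 0.971c.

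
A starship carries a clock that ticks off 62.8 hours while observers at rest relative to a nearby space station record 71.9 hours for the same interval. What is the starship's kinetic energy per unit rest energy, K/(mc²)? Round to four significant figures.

0.1449

From Δt = γΔτ: γ = 71.9/62.8 = 1.1449.
Since K = (γ−1)mc², K/(mc²) = 1.1449 − 1 = 0.1449.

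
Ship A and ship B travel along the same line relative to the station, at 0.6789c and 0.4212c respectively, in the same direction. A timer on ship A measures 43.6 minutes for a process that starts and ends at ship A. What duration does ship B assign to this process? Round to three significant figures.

46.8 minutes

Transform ship A's velocity into ship B's frame: (0.6789 − 0.4212)/(1 − 0.6789·0.4212) = 0.2577/0.71404732, so the relative speed is 0.3609c.
At |u| = 0.3609c, γ = (1 − 0.130249)^(−1/2) = 1.0723.
Ship A's interval is proper; time dilation gives Δt_B = γΔτ = 1.0723 × 43.6 minutes = 46.8 minutes.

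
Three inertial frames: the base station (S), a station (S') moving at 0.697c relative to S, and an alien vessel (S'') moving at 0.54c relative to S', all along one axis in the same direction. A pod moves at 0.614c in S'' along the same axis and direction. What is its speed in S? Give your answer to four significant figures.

Apply u = (u'+v)/(1+u'v) twice. Pod in the station frame: (0.614+0.54)/(1+0.614·0.54) = 1.154/1.33156 = 0.86665c.
That velocity, transformed to the rest frame of the base station: (0.86665+0.697)/(1+0.86665·0.697) = 1.56365/1.60405505 = 0.97481c.

0.9748c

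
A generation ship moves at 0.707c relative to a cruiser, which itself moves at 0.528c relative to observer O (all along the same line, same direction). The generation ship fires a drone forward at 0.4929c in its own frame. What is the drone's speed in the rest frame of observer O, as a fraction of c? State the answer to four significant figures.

0.9646c

First combine the drone and generation ship (S''→S'): u₁ = (0.4929 + 0.707)/(1 + 0.4929×0.707) = 1.1999/1.3484803 = 0.88982.
Then combine with the cruiser (S'→S): u = (0.88982 + 0.528)/(1 + 0.88982×0.528) = 1.41782/1.46982496 = 0.96462.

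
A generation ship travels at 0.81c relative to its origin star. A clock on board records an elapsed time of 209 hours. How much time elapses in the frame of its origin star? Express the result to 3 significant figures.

β² = 0.6561, so γ = 1/√0.3439 = 1.7052.
Time dilation: Δt = γ·Δτ = 1.7052 × 209 = 356 hours.

356 hours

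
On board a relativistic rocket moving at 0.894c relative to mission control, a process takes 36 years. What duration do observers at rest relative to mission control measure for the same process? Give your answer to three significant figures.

With β = 0.894, γ = 1/√(1 − 0.894²) = 1/√0.200764 = 2.2318.
Time dilation: Δt = γ·Δτ = 2.2318 × 36 = 80.3 years.

80.3 years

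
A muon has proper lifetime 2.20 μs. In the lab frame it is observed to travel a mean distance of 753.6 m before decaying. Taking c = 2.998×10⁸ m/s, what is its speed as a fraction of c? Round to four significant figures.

Let x = d/(cτ) = 753.6 m / (2.998×10⁸ m/s × 2.200×10^-6 s) = 1.1426. Since d = βγcτ, x = βγ = β/√(1−β²).
Solving: β² = x²/(1+x²) = 1.30553/2.30553 = 0.56626, so β = 0.7525.

0.7525c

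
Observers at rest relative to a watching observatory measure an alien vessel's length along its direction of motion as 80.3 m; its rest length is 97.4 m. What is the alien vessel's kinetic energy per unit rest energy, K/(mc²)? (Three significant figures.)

Length contraction gives γ = L₀/L = 97.4/80.3 = 1.21295.
K/(mc²) = γ − 1 = 1.21295 − 1 = 0.213.

0.213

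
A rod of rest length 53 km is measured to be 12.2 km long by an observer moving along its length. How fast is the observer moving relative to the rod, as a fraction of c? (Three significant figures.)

Length contraction gives γ = L₀/L = 53/12.2 = 4.3443.
β = √(1 − 1/γ²) = √0.947014 = 0.973.

0.973c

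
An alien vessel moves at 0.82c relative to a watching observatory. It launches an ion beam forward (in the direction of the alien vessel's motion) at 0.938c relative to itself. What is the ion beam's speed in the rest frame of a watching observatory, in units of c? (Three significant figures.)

0.994c

In units of c, u = (u' + v)/(1 + u'v) with u' = 0.938 and v = 0.82.
Numerator: 0.938 + 0.82 = 1.758. Denominator: 1 + (0.938)(0.82) = 1.76916.
u = 1.758/1.76916 = 0.99369, so the speed is 0.994c.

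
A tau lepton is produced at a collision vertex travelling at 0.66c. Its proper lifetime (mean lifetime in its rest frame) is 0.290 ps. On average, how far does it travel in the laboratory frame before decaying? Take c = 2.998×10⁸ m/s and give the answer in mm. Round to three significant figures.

0.0764 mm

With β = 0.66, γ = 1/√(1 − 0.66²) = 1/√0.5644 = 1.3311.
Lab-frame lifetime: Δt = γτ = 1.3311 × 0.290 ps = 0.38602 ps.
Distance: d = vΔt = 0.66 × 2.998×10⁸ m/s × 3.8602×10^-13 s = 7.64×10^-5 m = 0.0764 mm.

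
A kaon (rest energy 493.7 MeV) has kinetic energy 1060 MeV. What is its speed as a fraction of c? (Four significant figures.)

0.9482c

γ = 1 + K/(mc²) = 1 + 1060/493.7 = 3.1471.
β = √(1 − 1/γ²) = √(1 − 0.100967) = √0.899033 = 0.9482.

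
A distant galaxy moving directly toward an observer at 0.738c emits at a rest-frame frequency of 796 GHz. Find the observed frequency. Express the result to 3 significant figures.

2050 GHz

Relativistic Doppler (source moving toward): f_obs = f_src · √((1+β)/(1−β)).
With β = 0.738: factor = √(1.738/0.262) = 2.5756.
f_obs = 796 × 2.5756 = 2050 GHz.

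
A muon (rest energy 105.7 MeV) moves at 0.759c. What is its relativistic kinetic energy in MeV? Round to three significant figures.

56.6 MeV

γ = 1/√(1 − β²) = 1/√(1 − 0.576081) = 1/√0.423919 = 1.53588.
Kinetic energy: K = (γ − 1)mc² = (1.53588 − 1) × 105.7 MeV = 0.53588 × 105.7 = 56.6 MeV.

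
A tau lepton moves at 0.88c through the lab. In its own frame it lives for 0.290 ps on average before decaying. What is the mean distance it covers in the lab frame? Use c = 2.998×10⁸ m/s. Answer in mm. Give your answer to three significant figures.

0.161 mm

γ = 1/√(1 − β²) = 1/√(1 − 0.7744) = 1/√0.2256 = 1/0.474974 = 2.1054.
Lab-frame lifetime: Δt = γτ = 2.1054 × 0.290 ps = 0.61057 ps.
Distance: d = vΔt = 0.88 × 2.998×10⁸ m/s × 6.1057×10^-13 s = 1.61×10^-4 m = 0.161 mm.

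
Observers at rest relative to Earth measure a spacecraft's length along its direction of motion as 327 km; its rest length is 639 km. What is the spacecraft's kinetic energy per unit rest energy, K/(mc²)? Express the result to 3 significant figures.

Length contraction gives γ = L₀/L = 639/327 = 1.95413.
K/(mc²) = γ − 1 = 1.95413 − 1 = 0.954.

0.954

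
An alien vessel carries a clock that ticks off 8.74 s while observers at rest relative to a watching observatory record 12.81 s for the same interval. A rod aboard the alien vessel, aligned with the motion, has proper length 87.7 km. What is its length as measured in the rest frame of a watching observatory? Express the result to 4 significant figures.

59.84 km

From Δt = γΔτ: γ = 12.81/8.74 = 1.46568.
The rod contracts by the same γ: 87.7 km / 1.46568 = 59.84 km.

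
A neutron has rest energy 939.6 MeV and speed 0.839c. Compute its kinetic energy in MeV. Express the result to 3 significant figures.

γ = 1/√(1 − β²) = 1/√(1 − 0.703921) = 1/√0.296079 = 1/0.544131 = 1.83779.
Kinetic energy: K = (γ − 1)mc² = (1.83779 − 1) × 939.6 MeV = 0.83779 × 939.6 = 787 MeV.

787 MeV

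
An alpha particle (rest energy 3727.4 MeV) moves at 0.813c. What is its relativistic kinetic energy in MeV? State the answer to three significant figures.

γ = 1/√(1 − β²) = 1/√(1 − 0.660969) = 1/√0.339031 = 1/0.582264 = 1.71743.
Kinetic energy: K = (γ − 1)mc² = (1.71743 − 1) × 3727.4 MeV = 0.71743 × 3727.4 = 2670 MeV.

2670 MeV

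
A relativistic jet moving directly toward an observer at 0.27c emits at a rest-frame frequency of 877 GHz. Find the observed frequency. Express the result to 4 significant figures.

Relativistic Doppler (source moving toward): f_obs = f_src · √((1+β)/(1−β)).
With β = 0.27: factor = √(1.27/0.73) = 1.319.
f_obs = 877 × 1.319 = 1157 GHz.

1157 GHz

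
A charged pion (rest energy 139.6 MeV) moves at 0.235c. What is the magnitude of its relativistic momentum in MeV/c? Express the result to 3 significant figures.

β² = 0.055225, so γ = 1/√0.944775 = 1.0288.
Momentum: p = γβ·mc = 1.0288 × 0.235 × 139.6 MeV/c = 33.8 MeV/c.

33.8 MeV/c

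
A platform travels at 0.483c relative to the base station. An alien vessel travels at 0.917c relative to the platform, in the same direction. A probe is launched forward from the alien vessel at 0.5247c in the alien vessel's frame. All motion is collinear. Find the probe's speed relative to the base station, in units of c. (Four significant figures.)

0.9906c

Compose velocities in two stages. Stage 1 (into S'): u₁ = (0.5247+0.917)/(1+0.5247×0.917) = 0.97337.
Stage 2 (into S): u = (0.97337+0.483)/(1+0.97337×0.483) = 0.99064, so the speed is 0.9906c.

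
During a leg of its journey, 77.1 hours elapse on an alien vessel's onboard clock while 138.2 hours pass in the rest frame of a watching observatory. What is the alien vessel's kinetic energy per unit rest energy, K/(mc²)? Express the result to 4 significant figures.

0.7925

From Δt = γΔτ: γ = 138.2/77.1 = 1.79248.
K/(mc²) = γ − 1 = 1.79248 − 1 = 0.7925.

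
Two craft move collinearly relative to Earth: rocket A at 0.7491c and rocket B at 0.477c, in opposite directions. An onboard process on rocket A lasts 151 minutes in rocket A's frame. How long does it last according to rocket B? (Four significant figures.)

352.0 minutes

Speed of rocket A in rocket B's frame: u = (v_A + v_B)/(1 + v_A v_B/c²) = (0.7491 + 0.477)/(1 + 0.7491×0.477) = 1.2261/1.3573207 = 0.90332; |u| = 0.90332c.
γ for this relative speed: γ = 1/√(1 − 0.815987) = 2.3312.
The clock on rocket A records proper time, so rocket B measures Δt = γΔτ = 2.3312 × 151 = 352.0 minutes.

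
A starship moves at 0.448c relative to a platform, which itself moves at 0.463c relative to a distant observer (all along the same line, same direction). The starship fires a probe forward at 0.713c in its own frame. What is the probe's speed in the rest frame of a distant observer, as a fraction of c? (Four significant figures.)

First combine the probe and starship (S''→S'): u₁ = (0.713 + 0.448)/(1 + 0.713×0.448) = 1.161/1.319424 = 0.87993.
Then combine with the platform (S'→S): u = (0.87993 + 0.463)/(1 + 0.87993×0.463) = 1.34293/1.40740759 = 0.95419.

0.9542c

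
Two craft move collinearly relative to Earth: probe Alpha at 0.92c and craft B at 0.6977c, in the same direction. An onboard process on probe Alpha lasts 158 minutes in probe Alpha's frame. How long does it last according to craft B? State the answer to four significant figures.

Speed of probe Alpha in craft B's frame: u = (v_A − v_B)/(1 − v_A v_B/c²) = (0.92 − 0.6977)/(1 − 0.92×0.6977) = 0.2223/0.358116 = 0.62075; |u| = 0.62075c.
γ for this relative speed: γ = 1/√(1 − 0.385331) = 1.2755.
Probe Alpha's interval is proper; time dilation gives Δt_B = γΔτ = 1.2755 × 158 minutes = 201.5 minutes.

201.5 minutes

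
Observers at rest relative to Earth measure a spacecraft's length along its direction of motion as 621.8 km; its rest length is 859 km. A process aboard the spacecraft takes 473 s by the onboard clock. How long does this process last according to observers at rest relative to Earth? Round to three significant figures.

Length contraction gives γ = L₀/L = 859/621.8 = 1.38147.
The same γ dilates the second interval: 1.38147 × 473 s = 653 s.

653 s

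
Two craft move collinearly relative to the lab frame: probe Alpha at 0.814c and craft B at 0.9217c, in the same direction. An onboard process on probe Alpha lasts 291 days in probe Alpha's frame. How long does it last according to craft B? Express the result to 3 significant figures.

The velocity of probe Alpha relative to craft B is (0.814 − 0.9217)c / (1 − 0.814×0.9217) = −0.43126c; relative speed 0.43126c.
At |u| = 0.43126c, γ = (1 − 0.185985)^(−1/2) = 1.1084.
The clock on probe Alpha records proper time, so craft B measures Δt = γΔτ = 1.1084 × 291 = 323 days.

323 days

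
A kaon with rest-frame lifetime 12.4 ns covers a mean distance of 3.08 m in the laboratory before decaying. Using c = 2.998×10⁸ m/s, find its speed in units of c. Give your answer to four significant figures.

d = βγcτ ⇒ βγ = d/(cτ) = 3.080 m / (3.71752 m) = 0.82851.
β = (βγ)/√(1+(βγ)²) = 0.82851/√1.686429 = 0.6380.

0.6380c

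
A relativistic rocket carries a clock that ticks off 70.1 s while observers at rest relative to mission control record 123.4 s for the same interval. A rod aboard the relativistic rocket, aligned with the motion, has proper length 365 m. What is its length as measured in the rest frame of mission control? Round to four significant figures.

The time-dilation ratio gives γ = 123.4/70.1 = 1.76034.
L = L₀/γ = 365/1.76034 = 207.3 m.

207.3 m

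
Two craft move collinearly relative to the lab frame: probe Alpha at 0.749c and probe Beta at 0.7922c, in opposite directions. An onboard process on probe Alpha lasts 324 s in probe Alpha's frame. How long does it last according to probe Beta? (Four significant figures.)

1277 s

Transform probe Alpha's velocity into probe Beta's frame: (0.749 + 0.7922)/(1 + 0.749·0.7922) = 1.5412/1.5933578, so the relative speed is 0.96727c.
At |u| = 0.96727c, γ = (1 − 0.935611)^(−1/2) = 3.9409.
Probe Alpha's interval is proper; time dilation gives Δt_B = γΔτ = 3.9409 × 324 s = 1277 s.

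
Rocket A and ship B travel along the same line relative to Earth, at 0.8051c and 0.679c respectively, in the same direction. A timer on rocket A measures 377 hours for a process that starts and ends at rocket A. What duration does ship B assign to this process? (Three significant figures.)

Transform rocket A's velocity into ship B's frame: (0.8051 − 0.679)/(1 − 0.8051·0.679) = 0.1261/0.4533371, so the relative speed is 0.27816c.
At |u| = 0.27816c, γ = (1 − 0.077373)^(−1/2) = 1.0411.
Rocket A's interval is proper; time dilation gives Δt_B = γΔτ = 1.0411 × 377 hours = 392 hours.

392 hours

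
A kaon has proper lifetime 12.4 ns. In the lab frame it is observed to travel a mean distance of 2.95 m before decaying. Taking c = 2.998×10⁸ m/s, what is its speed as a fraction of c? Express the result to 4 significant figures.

Let x = d/(cτ) = 2.950 m / (2.998×10⁸ m/s × 1.240×10^-8 s) = 0.79354. Since d = βγcτ, x = βγ = β/√(1−β²).
Solving: β² = x²/(1+x²) = 0.629706/1.629706 = 0.386392, so β = 0.6216.

0.6216c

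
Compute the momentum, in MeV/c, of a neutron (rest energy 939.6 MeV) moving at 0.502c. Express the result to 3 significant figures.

γ = 1/√(1 − β²) = 1/√(1 − 0.252004) = 1/√0.747996 = 1/0.864868 = 1.1562.
Momentum: p = γβ·mc = 1.1562 × 0.502 × 939.6 MeV/c = 545 MeV/c.

545 MeV/c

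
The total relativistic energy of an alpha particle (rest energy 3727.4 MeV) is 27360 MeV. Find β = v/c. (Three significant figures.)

0.991

γ = E/(mc²) = 27360/3727.4 = 7.3402.
β = √(1 − 1/γ²) = √(1 − 0.0185603) = √0.9814397 = 0.991.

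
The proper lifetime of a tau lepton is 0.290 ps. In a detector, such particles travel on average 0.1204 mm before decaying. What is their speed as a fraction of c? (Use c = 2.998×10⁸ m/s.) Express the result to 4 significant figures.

0.8107c

Let x = d/(cτ) = 1.204×10^-4 m / (2.998×10⁸ m/s × 2.900×10^-13 s) = 1.3848. Since d = βγcτ, x = βγ = β/√(1−β²).
Solving: β² = x²/(1+x²) = 1.91767/2.91767 = 0.657261, so β = 0.8107.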